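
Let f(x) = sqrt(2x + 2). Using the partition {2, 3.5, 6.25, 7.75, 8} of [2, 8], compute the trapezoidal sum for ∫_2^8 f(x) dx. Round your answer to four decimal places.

Subinterval widths: 1.5, 2.75, 1.5, 0.25.
f(2) ≈ 2.4495, f(3.5) ≈ 3.0000, f(6.25) ≈ 3.8079, f(7.75) ≈ 4.1833, f(8) ≈ 4.2426.
On each subinterval the trapezoid contributes (Δx_i/2)·[f(x_{i-1}) + f(x_i)].
Sum ≈ 20.4946.

20.4946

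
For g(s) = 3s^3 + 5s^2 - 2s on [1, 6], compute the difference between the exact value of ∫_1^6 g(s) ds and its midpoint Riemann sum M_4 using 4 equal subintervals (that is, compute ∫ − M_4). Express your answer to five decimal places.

23.76302

Exact integral: ∫_1^6 g(s) ds ≈ 1294.5833333.
M_4 = 1270.8203125.
Error ≈ 1294.5833333 − 1270.8203125 ≈ 23.76302.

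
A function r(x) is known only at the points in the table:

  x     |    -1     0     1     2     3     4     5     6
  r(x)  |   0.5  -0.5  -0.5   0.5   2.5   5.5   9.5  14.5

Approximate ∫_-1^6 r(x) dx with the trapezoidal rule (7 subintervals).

24.5

Δx = 1.
T_7 = (1/2)·[0.5 + 2·(-0.5) + 2·(-0.5) + 2·0.5 + 2·2.5 + 2·5.5 + 2·9.5 + 14.5] = 24.5.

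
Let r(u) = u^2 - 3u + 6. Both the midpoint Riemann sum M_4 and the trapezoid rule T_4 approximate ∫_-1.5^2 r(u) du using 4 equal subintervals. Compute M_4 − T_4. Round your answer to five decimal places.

-0.66992

M_4 ≈ 21.9433594.
T_4 = 22.61328125.
M_4 − T_4 ≈ -0.66992.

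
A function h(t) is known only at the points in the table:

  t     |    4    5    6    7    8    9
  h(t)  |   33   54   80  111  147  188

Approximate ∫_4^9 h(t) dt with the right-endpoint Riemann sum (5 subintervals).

580

Δt = 1.
Sum = 1·[54 + 80 + 111 + 147 + 188] = 580.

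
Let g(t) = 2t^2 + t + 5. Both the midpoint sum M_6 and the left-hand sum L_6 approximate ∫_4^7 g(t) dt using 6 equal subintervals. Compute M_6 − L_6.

16.875

M_6 = 217.375.
L_6 = 200.5.
M_6 − L_6 = 16.875.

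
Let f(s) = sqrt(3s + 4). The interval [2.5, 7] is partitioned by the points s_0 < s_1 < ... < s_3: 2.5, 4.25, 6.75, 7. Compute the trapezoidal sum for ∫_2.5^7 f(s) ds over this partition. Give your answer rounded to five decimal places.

Subinterval widths: 1.75, 2.5, 0.25.
f(2.5) ≈ 3.39116, f(4.25) ≈ 4.09268, f(6.75) ≈ 4.92443, f(7) ≈ 5.00000.
On each subinterval the trapezoid contributes (Δs_i/2)·[f(s_{i-1}) + f(s_i)].
Sum ≈ 19.06030.

19.06030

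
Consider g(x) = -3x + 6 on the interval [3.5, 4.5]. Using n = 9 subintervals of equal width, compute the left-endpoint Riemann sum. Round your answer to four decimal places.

-5.8333

Δx = (4.5 − 3.5)/9 = 1/9.
Left endpoints: 3.5, 65/18, 67/18, 23/6, 71/18, 73/18, 25/6, 77/18, 79/18.
g(3.5) = -4.5, g(65/18) = -29/6, g(67/18) = -31/6, g(23/6) = -5.5, g(71/18) = -35/6, g(73/18) = -37/6, g(25/6) = -6.5, g(77/18) = -41/6, g(79/18) = -43/6.
Sum = Δx · [g(3.5) + g(65/18) + g(67/18) + ...].
Sum ≈ -5.8333.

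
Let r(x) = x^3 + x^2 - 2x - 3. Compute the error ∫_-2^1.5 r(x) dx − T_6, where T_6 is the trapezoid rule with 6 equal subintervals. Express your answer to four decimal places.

-0.0496

Exact integral: ∫_-2^1.5 r(x) dx ≈ -7.692708.
T_6 ≈ -7.643084.
Error ≈ -7.692708 − (-7.643084) ≈ -0.0496.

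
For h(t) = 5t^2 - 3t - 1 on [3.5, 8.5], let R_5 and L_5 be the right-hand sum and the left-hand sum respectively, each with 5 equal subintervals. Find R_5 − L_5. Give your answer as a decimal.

285

R_5 = 1003.75.
L_5 = 718.75.
R_5 − L_5 = 285.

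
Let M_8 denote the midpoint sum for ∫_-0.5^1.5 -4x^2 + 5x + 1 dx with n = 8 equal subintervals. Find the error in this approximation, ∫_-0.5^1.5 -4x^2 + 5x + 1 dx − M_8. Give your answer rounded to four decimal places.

-0.0417

Exact integral: ∫_-0.5^1.5 f(x) dx ≈ 2.333333.
M_8 = 2.375.
Error ≈ 2.333333 − 2.375 ≈ -0.0417.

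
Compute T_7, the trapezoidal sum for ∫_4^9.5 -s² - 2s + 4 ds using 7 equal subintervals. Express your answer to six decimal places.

-317.274235

Δs = (9.5 − 4)/7 = 11/14.
f(4) = -20, f(67/14) = -5581/196, f(39/7) = -1871/49, f(89/14) = -9629/196, f(50/7) = -3004/49, f(111/14) = -14645/196, f(61/7) = -4379/49, f(9.5) = -105.25.
T_7 = (Δs/2)·[f(s_0) + 2f(s_1) + ... + 2f(s_{6}) + f(s_7)].
Sum ≈ -317.274235.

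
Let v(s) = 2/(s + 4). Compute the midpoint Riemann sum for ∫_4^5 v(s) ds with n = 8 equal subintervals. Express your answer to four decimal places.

0.2356

Δs = (5 − 4)/8 = 0.125.
Midpoints: 4.0625, 4.1875, 4.3125, 4.4375, 4.5625, 4.6875, 4.8125, 4.9375.
v(4.0625) = 32/129, v(4.1875) = 32/131, v(4.3125) = 32/133, v(4.4375) = 32/135, v(4.5625) = 32/137, v(4.6875) = 32/139, v(4.8125) = 32/141, v(4.9375) = 32/143.
Sum = Δs · [v(4.0625) + v(4.1875) + v(4.3125) + ...].
Sum ≈ 0.2356.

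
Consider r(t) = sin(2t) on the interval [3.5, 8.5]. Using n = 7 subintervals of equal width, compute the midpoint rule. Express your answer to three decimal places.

Δt = (8.5 − 3.5)/7 = 5/7.
Midpoints: 27/7, 32/7, 37/7, 6, 47/7, 52/7, 57/7.
r(27/7) ≈ 0.990, r(32/7) ≈ 0.278, r(37/7) ≈ -0.911, r(6) ≈ -0.537, r(47/7) ≈ 0.759, r(52/7) ≈ 0.752, r(57/7) ≈ -0.546.
Sum = Δt · [r(27/7) + r(32/7) + r(37/7) + ...].
Sum ≈ 0.561.

0.561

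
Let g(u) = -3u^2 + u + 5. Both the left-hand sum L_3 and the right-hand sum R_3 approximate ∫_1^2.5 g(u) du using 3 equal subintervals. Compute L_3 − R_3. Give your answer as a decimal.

7.125

L_3 = -1.125.
R_3 = -8.25.
L_3 − R_3 = 7.125.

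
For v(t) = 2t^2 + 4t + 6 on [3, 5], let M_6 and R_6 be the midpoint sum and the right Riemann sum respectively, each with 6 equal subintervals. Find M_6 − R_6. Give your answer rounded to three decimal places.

M_6 ≈ 109.29630.
R_6 ≈ 116.07407.
M_6 − R_6 ≈ -6.778.

-6.778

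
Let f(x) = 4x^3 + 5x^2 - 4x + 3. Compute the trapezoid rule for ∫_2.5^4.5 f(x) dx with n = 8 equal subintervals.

Δx = (4.5 − 2.5)/8 = 0.25.
f(2.5) = 86.75, f(2.75) = 113, f(3) = 144, f(3.25) = 180.125, f(3.5) = 221.75, f(3.75) = 269.25, f(4) = 323, f(4.25) = 383.375, f(4.5) = 450.75.
T_8 = (Δx/2)·[f(x_0) + 2f(x_1) + ... + 2f(x_{7}) + f(x_8)].
Sum = 475.8125.

475.8125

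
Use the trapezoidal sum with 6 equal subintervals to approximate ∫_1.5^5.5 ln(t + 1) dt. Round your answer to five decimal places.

5.86690

Δt = (5.5 − 1.5)/6 = 2/3.
f(1.5) ≈ 0.91629, f(13/6) ≈ 1.15268, f(17/6) ≈ 1.34373, f(3.5) ≈ 1.50408, f(25/6) ≈ 1.64223, f(29/6) ≈ 1.76359, f(5.5) ≈ 1.87180.
T_6 = (Δt/2)·[f(t_0) + 2f(t_1) + ... + 2f(t_{5}) + f(t_6)].
Sum ≈ 5.86690.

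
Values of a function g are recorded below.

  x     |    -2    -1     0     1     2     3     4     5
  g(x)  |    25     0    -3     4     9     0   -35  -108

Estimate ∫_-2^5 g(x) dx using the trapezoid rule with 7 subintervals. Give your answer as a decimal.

Δx = 1.
T_7 = (1/2)·[25 + 2·0 + 2·(-3) + 2·4 + 2·9 + 2·0 + 2·(-35) + (-108)] = -66.5.

-66.5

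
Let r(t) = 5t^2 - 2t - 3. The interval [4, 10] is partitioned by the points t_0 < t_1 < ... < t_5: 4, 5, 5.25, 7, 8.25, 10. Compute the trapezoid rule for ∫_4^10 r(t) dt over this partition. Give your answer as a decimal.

Subinterval widths: 1, 0.25, 1.75, 1.25, 1.75.
r(4) = 69, r(5) = 112, r(5.25) = 124.3125, r(7) = 228, r(8.25) = 320.8125, r(10) = 477.
On each subinterval the trapezoid contributes (Δt_i/2)·[r(t_{i-1}) + r(t_i)].
Sum = 1469.40625.

1469.40625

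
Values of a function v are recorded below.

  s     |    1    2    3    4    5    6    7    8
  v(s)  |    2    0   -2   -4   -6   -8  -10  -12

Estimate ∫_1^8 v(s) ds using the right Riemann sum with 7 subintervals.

-42

Δs = 1.
Sum = 1·[0 + (-2) + (-4) + (-6) + (-8) + (-10) + (-12)] = -42.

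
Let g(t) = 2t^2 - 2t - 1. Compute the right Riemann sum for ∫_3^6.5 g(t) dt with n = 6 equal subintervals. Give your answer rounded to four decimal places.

146.0845

Δt = (6.5 − 3)/6 = 7/12.
Right endpoints: 43/12, 25/6, 4.75, 16/3, 71/12, 6.5.
g(43/12) = 1261/72, g(25/6) = 457/18, g(4.75) = 34.625, g(16/3) = 407/9, g(71/12) = 4117/72, g(6.5) = 70.5.
Sum = Δt · [g(43/12) + g(25/6) + g(4.75) + ...].
Sum ≈ 146.0845.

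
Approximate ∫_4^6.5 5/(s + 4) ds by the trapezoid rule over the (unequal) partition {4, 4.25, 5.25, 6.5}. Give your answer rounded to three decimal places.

Subinterval widths: 0.25, 1, 1.25.
f(4) = 0.625, f(4.25) = 20/33, f(5.25) = 20/37, f(6.5) = 10/21.
On each subinterval the trapezoid contributes (Δs_i/2)·[f(s_{i-1}) + f(s_i)].
Sum ≈ 1.363.

1.363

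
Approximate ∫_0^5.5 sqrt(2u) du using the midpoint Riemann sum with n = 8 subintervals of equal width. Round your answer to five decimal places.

Δu = (5.5 − 0)/8 = 0.6875.
Midpoints: 0.34375, 1.03125, 1.71875, 2.40625, 3.09375, 3.78125, 4.46875, 5.15625.
f(0.34375) ≈ 0.82916, f(1.03125) ≈ 1.43614, f(1.71875) ≈ 1.85405, f(2.40625) ≈ 2.19374, f(3.09375) ≈ 2.48747, f(3.78125) ≈ 2.75000, f(4.46875) ≈ 2.98957, f(5.15625) ≈ 3.21131.
Sum = Δu · [f(0.34375) + f(1.03125) + f(1.71875) + ...].
Sum ≈ 12.20411.

12.20411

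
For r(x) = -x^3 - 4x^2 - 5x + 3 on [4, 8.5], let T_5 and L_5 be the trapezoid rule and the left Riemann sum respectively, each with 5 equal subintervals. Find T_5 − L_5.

T_5 = -2115.46125.
L_5 = -1756.53.
T_5 − L_5 = -358.93125.

-358.93125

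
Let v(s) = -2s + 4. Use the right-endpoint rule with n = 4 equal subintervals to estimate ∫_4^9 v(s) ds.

Δs = (9 − 4)/4 = 1.25.
Right endpoints: 5.25, 6.5, 7.75, 9.
v(5.25) = -6.5, v(6.5) = -9, v(7.75) = -11.5, v(9) = -14.
Sum = Δs · [v(5.25) + v(6.5) + v(7.75) + v(9)].
Sum = -51.25.

-51.25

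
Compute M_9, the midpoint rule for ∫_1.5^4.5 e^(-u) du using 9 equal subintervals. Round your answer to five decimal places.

0.21104

Δu = (4.5 − 1.5)/9 = 1/3.
Midpoints: 5/3, 2, 7/3, 8/3, 3, 10/3, 11/3, 4, 13/3.
f(5/3) ≈ 0.18888, f(2) ≈ 0.13534, f(7/3) ≈ 0.09697, f(8/3) ≈ 0.06948, f(3) ≈ 0.04979, f(10/3) ≈ 0.03567, f(11/3) ≈ 0.02556, f(4) ≈ 0.01832, f(13/3) ≈ 0.01312.
Sum = Δu · [f(5/3) + f(2) + f(7/3) + ...].
Sum ≈ 0.21104.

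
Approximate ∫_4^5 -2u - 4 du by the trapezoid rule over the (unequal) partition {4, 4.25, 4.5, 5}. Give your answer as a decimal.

Subinterval widths: 0.25, 0.25, 0.5.
f(4) = -12, f(4.25) = -12.5, f(4.5) = -13, f(5) = -14.
On each subinterval the trapezoid contributes (Δu_i/2)·[f(u_{i-1}) + f(u_i)].
Sum = -13.

-13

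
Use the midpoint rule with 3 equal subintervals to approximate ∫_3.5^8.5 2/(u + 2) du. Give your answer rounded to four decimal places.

1.2878

Δu = (8.5 − 3.5)/3 = 5/3.
Midpoints: 13/3, 6, 23/3.
f(13/3) = 6/19, f(6) = 0.25, f(23/3) = 6/29.
Sum = Δu · [f(13/3) + f(6) + f(23/3)].
Sum ≈ 1.2878.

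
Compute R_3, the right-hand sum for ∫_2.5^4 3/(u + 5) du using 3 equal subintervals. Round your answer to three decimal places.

Δu = (4 − 2.5)/3 = 0.5.
Right endpoints: 3, 3.5, 4.
f(3) = 0.375, f(3.5) = 6/17, f(4) = 1/3.
Sum = Δu · [f(3) + f(3.5) + f(4)].
Sum ≈ 0.531.

0.531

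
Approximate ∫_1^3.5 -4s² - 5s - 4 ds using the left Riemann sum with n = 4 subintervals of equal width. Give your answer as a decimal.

-76.640625

Δs = (3.5 − 1)/4 = 0.625.
Left endpoints: 1, 1.625, 2.25, 2.875.
f(1) = -13, f(1.625) = -22.6875, f(2.25) = -35.5, f(2.875) = -51.4375.
Sum = Δs · [f(1) + f(1.625) + f(2.25) + f(2.875)].
Sum = -76.640625.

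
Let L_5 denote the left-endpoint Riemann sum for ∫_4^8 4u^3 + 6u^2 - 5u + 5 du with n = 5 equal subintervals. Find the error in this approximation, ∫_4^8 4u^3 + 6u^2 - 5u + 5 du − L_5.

790.72

Exact integral: ∫_4^8 f(u) du = 4636.
L_5 = 3845.28.
Error = 4636 − 3845.28 = 790.72.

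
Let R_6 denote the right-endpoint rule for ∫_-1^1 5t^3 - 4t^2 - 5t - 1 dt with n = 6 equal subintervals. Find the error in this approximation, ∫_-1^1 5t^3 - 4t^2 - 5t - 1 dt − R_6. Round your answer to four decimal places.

Exact integral: ∫_-1^1 f(t) dt ≈ -4.666667.
R_6 ≈ -4.814815.
Error ≈ -4.666667 − (-4.814815) ≈ 0.1481.

0.1481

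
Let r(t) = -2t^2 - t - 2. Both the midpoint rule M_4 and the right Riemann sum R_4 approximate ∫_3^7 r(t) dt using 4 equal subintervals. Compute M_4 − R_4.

44

M_4 = -238.
R_4 = -282.
M_4 − R_4 = 44.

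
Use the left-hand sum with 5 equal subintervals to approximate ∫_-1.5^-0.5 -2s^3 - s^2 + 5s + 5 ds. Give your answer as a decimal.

1.4

Δs = (-0.5 − (-1.5))/5 = 0.2.
Left endpoints: -1.5, -1.3, -1.1, -0.9, -0.7.
f(-1.5) = 2, f(-1.3) = 1.204, f(-1.1) = 0.952, f(-0.9) = 1.148, f(-0.7) = 1.696.
Sum = Δs · [f(-1.5) + f(-1.3) + f(-1.1) + f(-0.9) + f(-0.7)].
Sum = 1.4.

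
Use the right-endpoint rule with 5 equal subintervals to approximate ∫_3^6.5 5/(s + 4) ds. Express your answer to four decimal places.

Δs = (6.5 − 3)/5 = 0.7.
Right endpoints: 3.7, 4.4, 5.1, 5.8, 6.5.
f(3.7) = 50/77, f(4.4) = 25/42, f(5.1) = 50/91, f(5.8) = 25/49, f(6.5) = 10/21.
Sum = Δs · [f(3.7) + f(4.4) + f(5.1) + f(5.8) + f(6.5)].
Sum ≈ 1.9463.

1.9463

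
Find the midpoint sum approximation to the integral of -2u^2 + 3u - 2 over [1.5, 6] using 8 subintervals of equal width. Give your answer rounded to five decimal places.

Δu = (6 − 1.5)/8 = 0.5625.
Midpoints: 1.78125, 2.34375, 2.90625, 3.46875, 4.03125, 4.59375, 5.15625, 5.71875.
f(1.78125) = -1537/512, f(2.34375) = -3049/512, f(2.90625) = -5209/512, f(3.46875) = -8017/512, f(4.03125) = -11473/512, f(4.59375) = -15577/512, f(5.15625) = -20329/512, f(5.71875) = -25729/512.
Sum = Δu · [f(1.78125) + f(2.34375) + f(2.90625) + ...].
Sum ≈ -99.88770.

-99.88770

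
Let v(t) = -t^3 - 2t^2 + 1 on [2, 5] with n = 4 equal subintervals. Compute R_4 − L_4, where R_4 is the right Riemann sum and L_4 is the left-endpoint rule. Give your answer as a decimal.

-119.25

R_4 = -290.390625.
L_4 = -171.140625.
R_4 − L_4 = -119.25.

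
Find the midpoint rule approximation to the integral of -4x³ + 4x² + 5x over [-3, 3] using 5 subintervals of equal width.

Δx = (3 − (-3))/5 = 1.2.
Midpoints: -2.4, -1.2, 0, 1.2, 2.4.
f(-2.4) = 66.336, f(-1.2) = 6.672, f(0) = 0, f(1.2) = 4.848, f(2.4) = -20.256.
Sum = Δx · [f(-2.4) + f(-1.2) + f(0) + f(1.2) + f(2.4)].
Sum = 69.12.

69.12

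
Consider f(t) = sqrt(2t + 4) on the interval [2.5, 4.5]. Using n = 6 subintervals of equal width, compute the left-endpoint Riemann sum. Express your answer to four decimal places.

6.5226

Δt = (4.5 − 2.5)/6 = 1/3.
Left endpoints: 2.5, 17/6, 19/6, 3.5, 23/6, 25/6.
f(2.5) ≈ 3.0000, f(17/6) ≈ 3.1091, f(19/6) ≈ 3.2146, f(3.5) ≈ 3.3166, f(23/6) ≈ 3.4157, f(25/6) ≈ 3.5119.
Sum = Δt · [f(2.5) + f(17/6) + f(19/6) + ...].
Sum ≈ 6.5226.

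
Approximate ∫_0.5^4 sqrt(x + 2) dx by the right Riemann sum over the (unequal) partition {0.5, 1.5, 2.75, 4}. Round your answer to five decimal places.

7.65700

Subinterval widths: 1, 1.25, 1.25.
Right endpoints: 1.5, 2.75, 4.
f(1.5) ≈ 1.87083, f(2.75) ≈ 2.17945, f(4) ≈ 2.44949.
Sum = Σ Δx_i · f(x_i).
Sum ≈ 7.65700.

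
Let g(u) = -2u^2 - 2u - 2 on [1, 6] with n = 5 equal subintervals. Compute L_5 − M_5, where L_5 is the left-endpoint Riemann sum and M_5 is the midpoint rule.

L_5 = -150.
M_5 = -187.5.
L_5 − M_5 = 37.5.

37.5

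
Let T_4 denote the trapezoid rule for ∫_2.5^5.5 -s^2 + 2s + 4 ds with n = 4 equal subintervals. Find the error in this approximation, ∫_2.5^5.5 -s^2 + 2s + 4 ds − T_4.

0.28125

Exact integral: ∫_2.5^5.5 f(s) ds = -14.25.
T_4 = -14.53125.
Error = -14.25 − (-14.53125) = 0.28125.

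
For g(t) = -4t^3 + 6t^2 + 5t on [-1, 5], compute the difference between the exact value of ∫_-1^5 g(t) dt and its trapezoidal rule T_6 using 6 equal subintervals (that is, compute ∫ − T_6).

Exact integral: ∫_-1^5 g(t) dt = -312.
T_6 = -330.
Error = -312 − (-330) = 18.

18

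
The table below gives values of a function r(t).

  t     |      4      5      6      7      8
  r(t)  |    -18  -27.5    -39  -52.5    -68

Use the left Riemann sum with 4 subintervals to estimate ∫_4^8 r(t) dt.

-137

Δt = 1.
Sum = 1·[(-18) + (-27.5) + (-39) + (-52.5)] = -137.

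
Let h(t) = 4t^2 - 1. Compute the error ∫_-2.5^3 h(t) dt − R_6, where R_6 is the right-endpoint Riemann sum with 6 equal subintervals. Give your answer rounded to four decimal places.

-8.1227

Exact integral: ∫_-2.5^3 h(t) dt ≈ 51.333333.
R_6 ≈ 59.456019.
Error ≈ 51.333333 − 59.456019 ≈ -8.1227.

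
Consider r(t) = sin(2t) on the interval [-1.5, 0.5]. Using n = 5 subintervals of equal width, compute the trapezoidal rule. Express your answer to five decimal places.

Δt = (0.5 − (-1.5))/5 = 0.4.
r(-1.5) ≈ -0.14112, r(-1.1) ≈ -0.80850, r(-0.7) ≈ -0.98545, r(-0.3) ≈ -0.56464, r(0.1) ≈ 0.19867, r(0.5) ≈ 0.84147.
T_5 = (Δt/2)·[r(t_0) + 2r(t_1) + ... + 2r(t_{4}) + r(t_5)].
Sum ≈ -0.72390.

-0.72390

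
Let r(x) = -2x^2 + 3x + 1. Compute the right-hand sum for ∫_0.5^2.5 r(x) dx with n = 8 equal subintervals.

Δx = (2.5 − 0.5)/8 = 0.25.
Right endpoints: 0.75, 1, 1.25, 1.5, 1.75, 2, 2.25, 2.5.
r(0.75) = 2.125, r(1) = 2, r(1.25) = 1.625, r(1.5) = 1, r(1.75) = 0.125, r(2) = -1, r(2.25) = -2.375, r(2.5) = -4.
Sum = Δx · [r(0.75) + r(1) + r(1.25) + ...].
Sum = -0.125.

-0.125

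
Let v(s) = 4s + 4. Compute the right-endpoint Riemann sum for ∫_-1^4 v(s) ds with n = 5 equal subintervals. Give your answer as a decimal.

60

Δs = (4 − (-1))/5 = 1.
Right endpoints: 0, 1, 2, 3, 4.
v(0) = 4, v(1) = 8, v(2) = 12, v(3) = 16, v(4) = 20.
Sum = Δs · [v(0) + v(1) + v(2) + v(3) + v(4)].
Sum = 60.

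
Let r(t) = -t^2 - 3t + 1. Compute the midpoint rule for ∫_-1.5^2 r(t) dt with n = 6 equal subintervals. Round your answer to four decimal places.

-2.8174

Δt = (2 − (-1.5))/6 = 7/12.
Midpoints: -29/24, -0.625, -1/24, 13/24, 1.125, 41/24.
r(-29/24) = 1823/576, r(-0.625) = 2.484375, r(-1/24) = 647/576, r(13/24) = -529/576, r(1.125) = -3.640625, r(41/24) = -4057/576.
Sum = Δt · [r(-29/24) + r(-0.625) + r(-1/24) + ...].
Sum ≈ -2.8174.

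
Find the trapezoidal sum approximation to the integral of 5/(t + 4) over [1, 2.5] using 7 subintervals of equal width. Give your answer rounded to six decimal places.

1.312134

Δt = (2.5 − 1)/7 = 3/14.
f(1) = 1, f(17/14) = 70/73, f(10/7) = 35/38, f(23/14) = 70/79, f(13/7) = 35/41, f(29/14) = 14/17, f(16/7) = 35/44, f(2.5) = 10/13.
T_7 = (Δt/2)·[f(t_0) + 2f(t_1) + ... + 2f(t_{6}) + f(t_7)].
Sum ≈ 1.312134.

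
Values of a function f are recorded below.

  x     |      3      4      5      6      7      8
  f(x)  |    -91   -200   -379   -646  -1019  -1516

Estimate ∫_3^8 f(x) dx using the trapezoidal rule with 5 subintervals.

Δx = 1.
T_5 = (1/2)·[(-91) + 2·(-200) + 2·(-379) + 2·(-646) + 2·(-1019) + (-1516)] = -3047.5.

-3047.5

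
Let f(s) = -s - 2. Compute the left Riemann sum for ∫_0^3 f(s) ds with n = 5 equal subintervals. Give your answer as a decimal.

-9.6

Δs = (3 − 0)/5 = 0.6.
Left endpoints: 0, 0.6, 1.2, 1.8, 2.4.
f(0) = -2, f(0.6) = -2.6, f(1.2) = -3.2, f(1.8) = -3.8, f(2.4) = -4.4.
Sum = Δs · [f(0) + f(0.6) + f(1.2) + f(1.8) + f(2.4)].
Sum = -9.6.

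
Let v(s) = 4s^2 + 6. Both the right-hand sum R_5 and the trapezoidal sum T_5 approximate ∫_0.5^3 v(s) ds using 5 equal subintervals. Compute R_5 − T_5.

R_5 = 60.
T_5 = 51.25.
R_5 − T_5 = 8.75.

8.75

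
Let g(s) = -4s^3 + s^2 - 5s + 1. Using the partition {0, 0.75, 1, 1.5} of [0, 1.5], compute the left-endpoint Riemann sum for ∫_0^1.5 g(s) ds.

Subinterval widths: 0.75, 0.25, 0.5.
Left endpoints: 0, 0.75, 1.
g(0) = 1, g(0.75) = -3.875, g(1) = -7.
Sum = Σ Δs_i · g(s_i).
Sum = -3.71875.

-3.71875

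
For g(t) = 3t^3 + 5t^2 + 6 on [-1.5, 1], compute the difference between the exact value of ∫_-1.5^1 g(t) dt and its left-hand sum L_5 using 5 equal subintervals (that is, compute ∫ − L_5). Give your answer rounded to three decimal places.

Exact integral: ∫_-1.5^1 g(t) dt ≈ 19.24479.
L_5 = 17.8125.
Error ≈ 19.24479 − 17.8125 ≈ 1.432.

1.432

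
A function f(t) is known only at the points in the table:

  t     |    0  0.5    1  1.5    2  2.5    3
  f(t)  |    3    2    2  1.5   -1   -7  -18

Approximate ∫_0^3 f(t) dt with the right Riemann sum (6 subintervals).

Δt = 0.5.
Sum = 0.5·[2 + 2 + 1.5 + (-1) + (-7) + (-18)] = -10.25.

-10.25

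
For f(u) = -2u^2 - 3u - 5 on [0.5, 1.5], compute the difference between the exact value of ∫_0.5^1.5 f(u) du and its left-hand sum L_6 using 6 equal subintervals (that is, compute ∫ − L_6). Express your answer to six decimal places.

Exact integral: ∫_0.5^1.5 f(u) du ≈ -10.16666667.
L_6 ≈ -9.59259259.
Error ≈ -10.16666667 − (-9.59259259) ≈ -0.574074.

-0.574074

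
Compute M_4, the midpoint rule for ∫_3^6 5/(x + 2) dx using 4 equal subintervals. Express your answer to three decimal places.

Δx = (6 − 3)/4 = 0.75.
Midpoints: 3.375, 4.125, 4.875, 5.625.
f(3.375) = 40/43, f(4.125) = 40/49, f(4.875) = 8/11, f(5.625) = 40/61.
Sum = Δx · [f(3.375) + f(4.125) + f(4.875) + f(5.625)].
Sum ≈ 2.347.

2.347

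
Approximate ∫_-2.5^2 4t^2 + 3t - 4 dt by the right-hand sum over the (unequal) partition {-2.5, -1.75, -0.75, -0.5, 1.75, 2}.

32

Subinterval widths: 0.75, 1, 0.25, 2.25, 0.25.
Right endpoints: -1.75, -0.75, -0.5, 1.75, 2.
f(-1.75) = 3, f(-0.75) = -4, f(-0.5) = -4.5, f(1.75) = 13.5, f(2) = 18.
Sum = Σ Δt_i · f(t_i).
Sum = 32.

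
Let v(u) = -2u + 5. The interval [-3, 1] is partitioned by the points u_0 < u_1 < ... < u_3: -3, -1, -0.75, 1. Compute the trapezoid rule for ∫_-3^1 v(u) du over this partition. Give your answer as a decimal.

Subinterval widths: 2, 0.25, 1.75.
v(-3) = 11, v(-1) = 7, v(-0.75) = 6.5, v(1) = 3.
On each subinterval the trapezoid contributes (Δu_i/2)·[v(u_{i-1}) + v(u_i)].
Sum = 28.

28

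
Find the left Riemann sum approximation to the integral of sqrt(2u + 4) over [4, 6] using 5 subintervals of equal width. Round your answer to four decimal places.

7.3692

Δu = (6 − 4)/5 = 0.4.
Left endpoints: 4, 4.4, 4.8, 5.2, 5.6.
f(4) ≈ 3.4641, f(4.4) ≈ 3.5777, f(4.8) ≈ 3.6878, f(5.2) ≈ 3.7947, f(5.6) ≈ 3.8987.
Sum = Δu · [f(4) + f(4.4) + f(4.8) + f(5.2) + f(5.6)].
Sum ≈ 7.3692.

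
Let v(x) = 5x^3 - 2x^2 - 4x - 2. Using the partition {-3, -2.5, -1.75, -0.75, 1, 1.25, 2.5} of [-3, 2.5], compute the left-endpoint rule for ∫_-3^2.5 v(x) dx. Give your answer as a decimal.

Subinterval widths: 0.5, 0.75, 1, 1.75, 0.25, 1.25.
Left endpoints: -3, -2.5, -1.75, -0.75, 1, 1.25.
v(-3) = -143, v(-2.5) = -82.625, v(-1.75) = -27.921875, v(-0.75) = -2.234375, v(1) = -3, v(1.25) = -0.359375.
Sum = Σ Δx_i · v(x_i).
Sum = -166.5.

-166.5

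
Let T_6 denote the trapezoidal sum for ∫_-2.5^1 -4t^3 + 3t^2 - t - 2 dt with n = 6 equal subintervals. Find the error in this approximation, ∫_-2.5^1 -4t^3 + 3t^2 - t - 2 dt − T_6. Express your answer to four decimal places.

-2.3819

Exact integral: ∫_-2.5^1 f(t) dt = 50.3125.
T_6 ≈ 52.694444.
Error ≈ 50.3125 − 52.694444 ≈ -2.3819.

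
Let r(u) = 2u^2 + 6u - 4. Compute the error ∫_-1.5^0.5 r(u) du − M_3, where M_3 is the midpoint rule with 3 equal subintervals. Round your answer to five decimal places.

0.14815

Exact integral: ∫_-1.5^0.5 r(u) du ≈ -11.6666667.
M_3 ≈ -11.8148148.
Error ≈ -11.6666667 − (-11.8148148) ≈ 0.14815.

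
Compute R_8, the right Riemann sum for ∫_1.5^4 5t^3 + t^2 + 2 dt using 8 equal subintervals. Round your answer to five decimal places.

Δt = (4 − 1.5)/8 = 0.3125.
Right endpoints: 1.8125, 2.125, 2.4375, 2.75, 3.0625, 3.375, 3.6875, 4.
f(1.8125) = 143593/4096, f(2.125) = 27901/512, f(2.4375) = 329123/4096, f(2.75) = 113.546875, f(3.0625) = 634853/4096, f(3.375) = 105271/512, f(3.6875) = 1090783/4096, f(4) = 338.
Sum = Δt · [f(1.8125) + f(2.125) + f(2.4375) + ...].
Sum ≈ 390.11108.

390.11108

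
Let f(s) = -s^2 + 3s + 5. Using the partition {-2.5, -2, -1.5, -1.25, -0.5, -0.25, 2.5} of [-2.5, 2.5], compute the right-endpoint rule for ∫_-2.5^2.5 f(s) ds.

Subinterval widths: 0.5, 0.5, 0.25, 0.75, 0.25, 2.75.
Right endpoints: -2, -1.5, -1.25, -0.5, -0.25, 2.5.
f(-2) = -5, f(-1.5) = -1.75, f(-1.25) = -0.3125, f(-0.5) = 3.25, f(-0.25) = 4.1875, f(2.5) = 6.25.
Sum = Σ Δs_i · f(s_i).
Sum = 17.21875.

17.21875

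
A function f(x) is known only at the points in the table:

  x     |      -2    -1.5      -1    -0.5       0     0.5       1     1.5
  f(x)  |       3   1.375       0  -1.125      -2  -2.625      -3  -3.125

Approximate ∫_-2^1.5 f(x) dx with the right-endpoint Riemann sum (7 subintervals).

-5.25

Δx = 0.5.
Sum = 0.5·[1.375 + 0 + (-1.125) + (-2) + (-2.625) + (-3) + (-3.125)] = -5.25.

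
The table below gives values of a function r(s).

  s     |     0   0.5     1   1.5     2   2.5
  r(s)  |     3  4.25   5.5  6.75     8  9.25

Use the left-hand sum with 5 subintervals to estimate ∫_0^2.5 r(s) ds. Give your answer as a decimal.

13.75

Δs = 0.5.
Sum = 0.5·[3 + 4.25 + 5.5 + 6.75 + 8] = 13.75.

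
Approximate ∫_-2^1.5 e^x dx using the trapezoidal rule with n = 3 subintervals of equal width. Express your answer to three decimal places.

Δx = (1.5 − (-2))/3 = 7/6.
f(-2) ≈ 0.135, f(-5/6) ≈ 0.435, f(1/3) ≈ 1.396, f(1.5) ≈ 4.482.
T_3 = (Δx/2)·[f(x_0) + 2f(x_1) + 2f(x_2) + f(x_3)].
Sum ≈ 4.829.

4.829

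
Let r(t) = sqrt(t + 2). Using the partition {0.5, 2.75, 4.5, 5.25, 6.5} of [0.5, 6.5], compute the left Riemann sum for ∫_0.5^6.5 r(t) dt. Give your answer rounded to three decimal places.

Subinterval widths: 2.25, 1.75, 0.75, 1.25.
Left endpoints: 0.5, 2.75, 4.5, 5.25.
r(0.5) ≈ 1.581, r(2.75) ≈ 2.179, r(4.5) ≈ 2.550, r(5.25) ≈ 2.693.
Sum = Σ Δt_i · r(t_i).
Sum ≈ 12.649.

12.649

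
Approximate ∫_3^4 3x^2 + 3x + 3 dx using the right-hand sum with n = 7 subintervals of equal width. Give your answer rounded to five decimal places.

Δx = (4 − 3)/7 = 1/7.
Right endpoints: 22/7, 23/7, 24/7, 25/7, 26/7, 27/7, 4.
f(22/7) = 2061/49, f(23/7) = 2217/49, f(24/7) = 2379/49, f(25/7) = 2547/49, f(26/7) = 2721/49, f(27/7) = 2901/49, f(4) = 63.
Sum = Δx · [f(22/7) + f(23/7) + f(24/7) + ...].
Sum ≈ 52.22449.

52.22449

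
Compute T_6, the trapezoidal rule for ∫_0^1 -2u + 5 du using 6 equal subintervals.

4

Δu = (1 − 0)/6 = 1/6.
f(0) = 5, f(1/6) = 14/3, f(1/3) = 13/3, f(0.5) = 4, f(2/3) = 11/3, f(5/6) = 10/3, f(1) = 3.
T_6 = (Δu/2)·[f(u_0) + 2f(u_1) + ... + 2f(u_{5}) + f(u_6)].
Sum = 4.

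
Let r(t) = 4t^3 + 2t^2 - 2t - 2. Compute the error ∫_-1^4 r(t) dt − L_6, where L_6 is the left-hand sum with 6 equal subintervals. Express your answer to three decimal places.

105.093

Exact integral: ∫_-1^4 r(t) dt ≈ 273.33333.
L_6 ≈ 168.24074.
Error ≈ 273.33333 − 168.24074 ≈ 105.093.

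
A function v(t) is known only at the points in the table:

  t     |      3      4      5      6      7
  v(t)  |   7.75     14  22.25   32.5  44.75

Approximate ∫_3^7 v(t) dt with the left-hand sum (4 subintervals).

76.5

Δt = 1.
Sum = 1·[7.75 + 14 + 22.25 + 32.5] = 76.5.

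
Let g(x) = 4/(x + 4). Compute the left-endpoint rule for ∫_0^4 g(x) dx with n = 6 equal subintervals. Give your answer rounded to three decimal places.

2.946

Δx = (4 − 0)/6 = 2/3.
Left endpoints: 0, 2/3, 4/3, 2, 8/3, 10/3.
g(0) = 1, g(2/3) = 6/7, g(4/3) = 0.75, g(2) = 2/3, g(8/3) = 0.6, g(10/3) = 6/11.
Sum = Δx · [g(0) + g(2/3) + g(4/3) + ...].
Sum ≈ 2.946.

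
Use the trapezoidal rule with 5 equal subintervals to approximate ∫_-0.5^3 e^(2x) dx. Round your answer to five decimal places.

Δx = (3 − (-0.5))/5 = 0.7.
f(-0.5) ≈ 0.36788, f(0.2) ≈ 1.49182, f(0.9) ≈ 6.04965, f(1.6) ≈ 24.53253, f(2.3) ≈ 99.48432, f(3) ≈ 403.42879.
T_5 = (Δx/2)·[f(x_0) + 2f(x_1) + ... + 2f(x_{4}) + f(x_5)].
Sum ≈ 233.41966.

233.41966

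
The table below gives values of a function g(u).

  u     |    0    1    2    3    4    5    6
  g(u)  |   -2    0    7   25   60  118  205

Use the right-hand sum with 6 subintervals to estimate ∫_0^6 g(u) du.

Δu = 1.
Sum = 1·[0 + 7 + 25 + 60 + 118 + 205] = 415.

415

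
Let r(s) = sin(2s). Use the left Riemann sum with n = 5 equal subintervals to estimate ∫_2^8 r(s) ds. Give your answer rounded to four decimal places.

Δs = (8 − 2)/5 = 1.2.
Left endpoints: 2, 3.2, 4.4, 5.6, 6.8.
r(2) ≈ -0.7568, r(3.2) ≈ 0.1165, r(4.4) ≈ 0.5849, r(5.6) ≈ -0.9792, r(6.8) ≈ 0.8592.
Sum = Δs · [r(2) + r(3.2) + r(4.4) + r(5.6) + r(6.8)].
Sum ≈ -0.2104.

-0.2104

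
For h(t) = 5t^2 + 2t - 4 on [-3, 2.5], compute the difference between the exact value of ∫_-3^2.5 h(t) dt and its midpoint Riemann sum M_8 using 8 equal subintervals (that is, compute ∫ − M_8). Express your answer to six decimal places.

Exact integral: ∫_-3^2.5 h(t) dt ≈ 46.29166667.
M_8 ≈ 45.20849609.
Error ≈ 46.29166667 − 45.20849609 ≈ 1.083171.

1.083171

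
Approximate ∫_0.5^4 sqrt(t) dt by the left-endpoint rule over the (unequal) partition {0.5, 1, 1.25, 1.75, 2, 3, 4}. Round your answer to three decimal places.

4.640

Subinterval widths: 0.5, 0.25, 0.5, 0.25, 1, 1.
Left endpoints: 0.5, 1, 1.25, 1.75, 2, 3.
f(0.5) ≈ 0.707, f(1) ≈ 1.000, f(1.25) ≈ 1.118, f(1.75) ≈ 1.323, f(2) ≈ 1.414, f(3) ≈ 1.732.
Sum = Σ Δt_i · f(t_i).
Sum ≈ 4.640.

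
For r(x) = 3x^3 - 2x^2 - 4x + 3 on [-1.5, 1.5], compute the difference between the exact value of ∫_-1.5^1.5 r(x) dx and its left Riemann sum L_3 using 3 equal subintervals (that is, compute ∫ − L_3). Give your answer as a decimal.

Exact integral: ∫_-1.5^1.5 r(x) dx = 4.5.
L_3 = -0.625.
Error = 4.5 − (-0.625) = 5.125.

5.125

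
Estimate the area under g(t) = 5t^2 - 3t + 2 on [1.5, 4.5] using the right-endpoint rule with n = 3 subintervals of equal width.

168.25

Δt = (4.5 − 1.5)/3 = 1.
Right endpoints: 2.5, 3.5, 4.5.
g(2.5) = 25.75, g(3.5) = 52.75, g(4.5) = 89.75.
Sum = Δt · [g(2.5) + g(3.5) + g(4.5)].
Sum = 168.25.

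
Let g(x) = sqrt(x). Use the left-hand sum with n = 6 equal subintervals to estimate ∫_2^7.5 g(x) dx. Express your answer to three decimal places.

Δx = (7.5 − 2)/6 = 11/12.
Left endpoints: 2, 35/12, 23/6, 4.75, 17/3, 79/12.
g(2) ≈ 1.414, g(35/12) ≈ 1.708, g(23/6) ≈ 1.958, g(4.75) ≈ 2.179, g(17/3) ≈ 2.380, g(79/12) ≈ 2.566.
Sum = Δx · [g(2) + g(35/12) + g(23/6) + ...].
Sum ≈ 11.189.

11.189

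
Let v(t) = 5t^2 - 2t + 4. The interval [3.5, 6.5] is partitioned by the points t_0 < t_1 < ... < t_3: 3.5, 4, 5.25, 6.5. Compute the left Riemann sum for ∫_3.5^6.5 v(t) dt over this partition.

288.265625

Subinterval widths: 0.5, 1.25, 1.25.
Left endpoints: 3.5, 4, 5.25.
v(3.5) = 58.25, v(4) = 76, v(5.25) = 131.3125.
Sum = Σ Δt_i · v(t_i).
Sum = 288.265625.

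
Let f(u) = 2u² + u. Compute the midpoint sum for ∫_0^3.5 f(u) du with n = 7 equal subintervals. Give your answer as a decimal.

Δu = (3.5 − 0)/7 = 0.5.
Midpoints: 0.25, 0.75, 1.25, 1.75, 2.25, 2.75, 3.25.
f(0.25) = 0.375, f(0.75) = 1.875, f(1.25) = 4.375, f(1.75) = 7.875, f(2.25) = 12.375, f(2.75) = 17.875, f(3.25) = 24.375.
Sum = Δu · [f(0.25) + f(0.75) + f(1.25) + ...].
Sum = 34.5625.

34.5625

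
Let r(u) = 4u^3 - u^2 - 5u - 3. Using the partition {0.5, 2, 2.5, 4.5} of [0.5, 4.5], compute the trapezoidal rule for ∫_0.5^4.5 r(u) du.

380.75

Subinterval widths: 1.5, 0.5, 2.
r(0.5) = -5.25, r(2) = 15, r(2.5) = 40.75, r(4.5) = 318.75.
On each subinterval the trapezoid contributes (Δu_i/2)·[r(u_{i-1}) + r(u_i)].
Sum = 380.75.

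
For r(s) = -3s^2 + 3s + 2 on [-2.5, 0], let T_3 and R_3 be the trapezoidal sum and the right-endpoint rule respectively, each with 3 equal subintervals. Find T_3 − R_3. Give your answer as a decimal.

-10.9375

T_3 ≈ -20.868056.
R_3 ≈ -9.930556.
T_3 − R_3 = -10.9375.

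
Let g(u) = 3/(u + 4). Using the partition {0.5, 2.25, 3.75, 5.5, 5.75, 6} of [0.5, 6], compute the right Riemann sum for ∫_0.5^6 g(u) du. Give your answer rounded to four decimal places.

Subinterval widths: 1.75, 1.5, 1.75, 0.25, 0.25.
Right endpoints: 2.25, 3.75, 5.5, 5.75, 6.
g(2.25) = 0.48, g(3.75) = 12/31, g(5.5) = 6/19, g(5.75) = 4/13, g(6) = 0.3.
Sum = Σ Δu_i · g(u_i).
Sum ≈ 2.1252.

2.1252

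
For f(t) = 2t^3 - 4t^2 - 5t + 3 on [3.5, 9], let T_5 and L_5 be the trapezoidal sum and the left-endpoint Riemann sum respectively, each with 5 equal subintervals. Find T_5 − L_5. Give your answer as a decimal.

T_5 = 2172.4175.
L_5 = 1584.055.
T_5 − L_5 = 588.3625.

588.3625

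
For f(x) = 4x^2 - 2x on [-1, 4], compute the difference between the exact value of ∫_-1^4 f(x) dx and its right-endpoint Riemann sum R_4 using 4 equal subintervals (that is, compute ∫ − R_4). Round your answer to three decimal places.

-36.458

Exact integral: ∫_-1^4 f(x) dx ≈ 71.66667.
R_4 = 108.125.
Error ≈ 71.66667 − 108.125 ≈ -36.458.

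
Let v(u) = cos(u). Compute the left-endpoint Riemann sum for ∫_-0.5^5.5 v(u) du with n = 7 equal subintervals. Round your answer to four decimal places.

Δu = (5.5 − (-0.5))/7 = 6/7.
Left endpoints: -0.5, 5/14, 17/14, 29/14, 41/14, 53/14, 65/14.
v(-0.5) ≈ 0.8776, v(5/14) ≈ 0.9369, v(17/14) ≈ 0.3490, v(29/14) ≈ -0.4800, v(41/14) ≈ -0.9774, v(53/14) ≈ -0.7996, v(65/14) ≈ -0.0695.
Sum = Δu · [v(-0.5) + v(5/14) + v(17/14) + ...].
Sum ≈ -0.1397.

-0.1397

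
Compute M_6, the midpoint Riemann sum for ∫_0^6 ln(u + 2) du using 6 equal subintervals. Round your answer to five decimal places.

Δu = (6 − 0)/6 = 1.
Midpoints: 0.5, 1.5, 2.5, 3.5, 4.5, 5.5.
f(0.5) ≈ 0.91629, f(1.5) ≈ 1.25276, f(2.5) ≈ 1.50408, f(3.5) ≈ 1.70475, f(4.5) ≈ 1.87180, f(5.5) ≈ 2.01490.
Sum = Δu · [f(0.5) + f(1.5) + f(2.5) + ...].
Sum ≈ 9.26458.

9.26458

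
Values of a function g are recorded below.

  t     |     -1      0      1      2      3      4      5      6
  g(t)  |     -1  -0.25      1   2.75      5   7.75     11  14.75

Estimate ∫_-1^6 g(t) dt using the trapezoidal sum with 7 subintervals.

Δt = 1.
T_7 = (1/2)·[(-1) + 2·(-0.25) + 2·1 + 2·2.75 + 2·5 + 2·7.75 + 2·11 + 14.75] = 34.125.

34.125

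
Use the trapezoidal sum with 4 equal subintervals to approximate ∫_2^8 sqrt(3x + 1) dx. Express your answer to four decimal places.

Δx = (8 − 2)/4 = 1.5.
f(2) ≈ 2.6458, f(3.5) ≈ 3.3912, f(5) ≈ 4.0000, f(6.5) ≈ 4.5277, f(8) ≈ 5.0000.
T_4 = (Δx/2)·[f(x_0) + 2f(x_1) + 2f(x_2) + 2f(x_3) + f(x_4)].
Sum ≈ 23.6126.

23.6126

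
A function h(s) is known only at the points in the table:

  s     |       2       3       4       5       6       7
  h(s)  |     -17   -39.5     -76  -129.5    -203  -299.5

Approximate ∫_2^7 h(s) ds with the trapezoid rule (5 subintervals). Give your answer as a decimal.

-606.25

Δs = 1.
T_5 = (1/2)·[(-17) + 2·(-39.5) + 2·(-76) + 2·(-129.5) + 2·(-203) + (-299.5)] = -606.25.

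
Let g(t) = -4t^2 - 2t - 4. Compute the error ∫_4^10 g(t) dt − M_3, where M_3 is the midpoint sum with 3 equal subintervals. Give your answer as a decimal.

Exact integral: ∫_4^10 g(t) dt = -1356.
M_3 = -1348.
Error = -1356 − (-1348) = -8.

-8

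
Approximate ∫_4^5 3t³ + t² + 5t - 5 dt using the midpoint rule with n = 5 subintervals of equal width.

Δt = (5 − 4)/5 = 0.2.
Midpoints: 4.1, 4.3, 4.5, 4.7, 4.9.
f(4.1) = 239.073, f(4.3) = 273.511, f(4.5) = 311.125, f(4.7) = 352.059, f(4.9) = 396.457.
Sum = Δt · [f(4.1) + f(4.3) + f(4.5) + f(4.7) + f(4.9)].
Sum = 314.445.

314.445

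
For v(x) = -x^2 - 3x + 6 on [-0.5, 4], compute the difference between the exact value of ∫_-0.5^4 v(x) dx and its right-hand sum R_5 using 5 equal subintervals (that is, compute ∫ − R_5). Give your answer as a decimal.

13.77

Exact integral: ∫_-0.5^4 v(x) dx = -18.
R_5 = -31.77.
Error = -18 − (-31.77) = 13.77.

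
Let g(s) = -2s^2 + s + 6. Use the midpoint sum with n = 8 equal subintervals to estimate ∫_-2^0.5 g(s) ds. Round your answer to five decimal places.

Δs = (0.5 − (-2))/8 = 0.3125.
Midpoints: -1.84375, -1.53125, -1.21875, -0.90625, -0.59375, -0.28125, 0.03125, 0.34375.
g(-1.84375) = -1353/512, g(-1.53125) = -113/512, g(-1.21875) = 927/512, g(-0.90625) = 1767/512, g(-0.59375) = 2407/512, g(-0.28125) = 2847/512, g(0.03125) = 3087/512, g(0.34375) = 3127/512.
Sum = Δs · [g(-1.84375) + g(-1.53125) + g(-1.21875) + ...].
Sum ≈ 7.74902.

7.74902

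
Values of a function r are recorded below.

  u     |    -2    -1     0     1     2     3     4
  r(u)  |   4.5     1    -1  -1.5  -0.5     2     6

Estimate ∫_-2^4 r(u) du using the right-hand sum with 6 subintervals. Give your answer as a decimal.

Δu = 1.
Sum = 1·[1 + (-1) + (-1.5) + (-0.5) + 2 + 6] = 6.

6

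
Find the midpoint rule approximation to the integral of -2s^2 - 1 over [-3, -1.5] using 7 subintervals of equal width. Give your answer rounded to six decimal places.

Δs = (-1.5 − (-3))/7 = 3/14.
Midpoints: -81/28, -75/28, -69/28, -2.25, -57/28, -51/28, -45/28.
f(-81/28) = -6953/392, f(-75/28) = -6017/392, f(-69/28) = -5153/392, f(-2.25) = -11.125, f(-57/28) = -3641/392, f(-51/28) = -2993/392, f(-45/28) = -2417/392.
Sum = Δs · [f(-81/28) + f(-75/28) + f(-69/28) + ...].
Sum ≈ -17.238520.

-17.238520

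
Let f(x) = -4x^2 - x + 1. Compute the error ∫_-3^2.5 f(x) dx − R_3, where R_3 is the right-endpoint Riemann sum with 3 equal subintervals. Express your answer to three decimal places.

7.282

Exact integral: ∫_-3^2.5 f(x) dx ≈ -49.95833.
R_3 ≈ -57.24074.
Error ≈ -49.95833 − (-57.24074) ≈ 7.282.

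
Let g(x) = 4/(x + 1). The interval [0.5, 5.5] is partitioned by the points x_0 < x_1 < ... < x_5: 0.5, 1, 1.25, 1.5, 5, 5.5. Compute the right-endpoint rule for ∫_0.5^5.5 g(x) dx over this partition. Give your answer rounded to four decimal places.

4.4855

Subinterval widths: 0.5, 0.25, 0.25, 3.5, 0.5.
Right endpoints: 1, 1.25, 1.5, 5, 5.5.
g(1) = 2, g(1.25) = 16/9, g(1.5) = 1.6, g(5) = 2/3, g(5.5) = 8/13.
Sum = Σ Δx_i · g(x_i).
Sum ≈ 4.4855.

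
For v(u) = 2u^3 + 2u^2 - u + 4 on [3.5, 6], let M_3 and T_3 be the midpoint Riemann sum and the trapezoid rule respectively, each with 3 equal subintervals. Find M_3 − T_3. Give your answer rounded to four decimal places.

M_3 ≈ 682.097801.
T_3 ≈ 695.335648.
M_3 − T_3 ≈ -13.2378.

-13.2378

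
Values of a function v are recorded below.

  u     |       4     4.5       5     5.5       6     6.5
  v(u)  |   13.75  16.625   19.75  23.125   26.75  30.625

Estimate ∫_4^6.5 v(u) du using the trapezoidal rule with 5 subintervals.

54.21875

Δu = 0.5.
T_5 = (0.5/2)·[13.75 + 2·16.625 + 2·19.75 + 2·23.125 + 2·26.75 + 30.625] = 54.21875.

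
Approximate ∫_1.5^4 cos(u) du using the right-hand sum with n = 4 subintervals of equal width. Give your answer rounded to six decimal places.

-1.923185

Δu = (4 − 1.5)/4 = 0.625.
Right endpoints: 2.125, 2.75, 3.375, 4.
f(2.125) ≈ -0.526266, f(2.75) ≈ -0.924302, f(3.375) ≈ -0.972884, f(4) ≈ -0.653644.
Sum = Δu · [f(2.125) + f(2.75) + f(3.375) + f(4)].
Sum ≈ -1.923185.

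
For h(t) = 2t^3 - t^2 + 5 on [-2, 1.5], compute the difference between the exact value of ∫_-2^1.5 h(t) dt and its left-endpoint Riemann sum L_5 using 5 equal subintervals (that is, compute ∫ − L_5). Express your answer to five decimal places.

9.28958

Exact integral: ∫_-2^1.5 h(t) dt ≈ 8.2395833.
L_5 = -1.05.
Error ≈ 8.2395833 − (-1.05) ≈ 9.28958.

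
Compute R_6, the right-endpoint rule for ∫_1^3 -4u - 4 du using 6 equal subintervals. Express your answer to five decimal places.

-25.33333

Δu = (3 − 1)/6 = 1/3.
Right endpoints: 4/3, 5/3, 2, 7/3, 8/3, 3.
f(4/3) = -28/3, f(5/3) = -32/3, f(2) = -12, f(7/3) = -40/3, f(8/3) = -44/3, f(3) = -16.
Sum = Δu · [f(4/3) + f(5/3) + f(2) + ...].
Sum ≈ -25.33333.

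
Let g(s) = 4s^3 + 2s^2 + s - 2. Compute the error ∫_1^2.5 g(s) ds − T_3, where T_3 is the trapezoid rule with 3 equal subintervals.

-1.4375

Exact integral: ∫_1^2.5 g(s) ds = 47.4375.
T_3 = 48.875.
Error = 47.4375 − 48.875 = -1.4375.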